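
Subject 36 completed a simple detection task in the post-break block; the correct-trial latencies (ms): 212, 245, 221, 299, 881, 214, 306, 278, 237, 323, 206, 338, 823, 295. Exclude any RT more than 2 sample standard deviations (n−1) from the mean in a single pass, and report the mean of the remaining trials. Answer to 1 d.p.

n = 14, ΣRT = 4878, M = 348.429
Σ(x−M)² = 617985.43; s = √(617985.43/13) = 218.031
Cutoffs: 348.429 ± 2·218.031 → [-87.6, 784.5]
Outside: 823, 881 → excluded.
Retained (n=12): Σ = 3174, mean = 3174/12 = 264.500

264.5 ms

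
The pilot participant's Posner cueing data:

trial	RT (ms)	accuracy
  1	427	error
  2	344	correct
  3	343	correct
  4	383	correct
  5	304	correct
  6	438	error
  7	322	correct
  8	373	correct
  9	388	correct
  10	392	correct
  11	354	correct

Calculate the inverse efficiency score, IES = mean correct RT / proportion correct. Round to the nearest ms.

Correct trials (n=9): 344, 343, 383, 304, 322, 373, 388, 392, 354
Mean correct RT = 3203/9 = 355.8889 ms
Proportion correct = 9/11
IES = 355.8889 / (9/11) = 434.975 ms

435 ms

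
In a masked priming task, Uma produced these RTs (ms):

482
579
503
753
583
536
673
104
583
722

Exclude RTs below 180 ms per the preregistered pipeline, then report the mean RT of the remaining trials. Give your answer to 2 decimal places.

601.56 ms

Excluded: 104
Retained (n=9): Σ = 5414
Mean = 5414/9 = 601.5556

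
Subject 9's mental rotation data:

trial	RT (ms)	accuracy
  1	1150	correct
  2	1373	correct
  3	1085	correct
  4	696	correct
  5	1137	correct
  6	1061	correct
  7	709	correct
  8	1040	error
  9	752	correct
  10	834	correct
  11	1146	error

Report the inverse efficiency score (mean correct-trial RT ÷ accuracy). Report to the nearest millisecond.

Correct trials (n=9): 1150, 1373, 1085, 696, 1137, 1061, 709, 752, 834
Mean correct RT = 8797/9 = 977.4444 ms
Proportion correct = 9/11
IES = 977.4444 / (9/11) = 1194.654 ms

1195 ms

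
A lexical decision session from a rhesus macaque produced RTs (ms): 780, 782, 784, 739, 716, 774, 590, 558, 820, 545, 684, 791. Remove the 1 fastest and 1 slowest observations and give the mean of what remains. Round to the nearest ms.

Sorted: 545, 558, 590, 684, 716, 739, 774, 780, 782, 784, 791, 820
Drop lowest 1 (545) and highest 1 (820)
Remaining (n=10): Σ = 7198, mean = 7198/10 = 719.800

720 ms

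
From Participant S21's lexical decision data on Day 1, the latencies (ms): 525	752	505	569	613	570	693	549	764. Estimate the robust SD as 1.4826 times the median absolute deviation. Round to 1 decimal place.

Sorted: 505, 525, 549, 569, 570, 613, 693, 752, 764 → median = 570
|x − 570| sorted: 0, 1, 21, 43, 45, 65, 123, 182, 194 → MAD = 45
Robust SD ≈ 1.4826 × 45 = 66.717

66.7 ms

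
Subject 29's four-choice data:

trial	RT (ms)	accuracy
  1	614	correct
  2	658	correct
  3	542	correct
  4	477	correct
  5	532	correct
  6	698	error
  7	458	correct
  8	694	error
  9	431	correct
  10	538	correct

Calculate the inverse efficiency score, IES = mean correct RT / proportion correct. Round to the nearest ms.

Correct trials (n=8): 614, 658, 542, 477, 532, 458, 431, 538
Mean correct RT = 4250/8 = 531.2500 ms
Proportion correct = 8/10
IES = 531.2500 / (8/10) = 664.062 ms

664 ms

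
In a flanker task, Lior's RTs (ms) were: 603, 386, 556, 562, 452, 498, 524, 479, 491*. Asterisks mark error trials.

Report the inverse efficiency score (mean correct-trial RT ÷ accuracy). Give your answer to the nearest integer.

Correct trials (n=8): 603, 386, 556, 562, 452, 498, 524, 479
Mean correct RT = 4060/8 = 507.5000 ms
Proportion correct = 8/9
IES = 507.5000 / (8/9) = 570.938 ms

571 ms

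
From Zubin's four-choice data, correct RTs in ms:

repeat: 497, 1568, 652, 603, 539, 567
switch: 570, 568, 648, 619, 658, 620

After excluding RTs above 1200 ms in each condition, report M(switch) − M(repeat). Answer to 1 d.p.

repeat: exclude 1568
M(repeat) = 2858/5 = 571.600
M(switch) = 3683/6 = 613.833
Difference = 613.833 − 571.600 = 42.233 ms

42.2 ms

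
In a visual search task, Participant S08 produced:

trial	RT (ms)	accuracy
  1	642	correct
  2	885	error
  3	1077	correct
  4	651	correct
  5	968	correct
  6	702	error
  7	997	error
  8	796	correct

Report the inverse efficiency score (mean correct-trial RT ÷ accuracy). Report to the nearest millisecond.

1323 ms

Correct trials (n=5): 642, 1077, 651, 968, 796
Mean correct RT = 4134/5 = 826.8000 ms
Proportion correct = 5/8
IES = 826.8000 / (5/8) = 1322.880 ms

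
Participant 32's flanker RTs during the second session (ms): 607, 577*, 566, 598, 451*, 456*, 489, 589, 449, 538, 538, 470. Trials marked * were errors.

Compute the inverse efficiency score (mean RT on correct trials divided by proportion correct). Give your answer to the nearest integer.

718 ms

Correct trials (n=9): 607, 566, 598, 489, 589, 449, 538, 538, 470
Mean correct RT = 4844/9 = 538.2222 ms
Proportion correct = 9/12
IES = 538.2222 / (9/12) = 717.630 ms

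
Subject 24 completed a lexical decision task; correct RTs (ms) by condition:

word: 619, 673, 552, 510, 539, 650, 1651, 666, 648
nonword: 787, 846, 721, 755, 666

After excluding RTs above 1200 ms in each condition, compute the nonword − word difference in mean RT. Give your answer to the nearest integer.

148 ms

word: exclude 1651
M(word) = 4857/8 = 607.125
M(nonword) = 3775/5 = 755.000
Difference = 755.000 − 607.125 = 147.875 ms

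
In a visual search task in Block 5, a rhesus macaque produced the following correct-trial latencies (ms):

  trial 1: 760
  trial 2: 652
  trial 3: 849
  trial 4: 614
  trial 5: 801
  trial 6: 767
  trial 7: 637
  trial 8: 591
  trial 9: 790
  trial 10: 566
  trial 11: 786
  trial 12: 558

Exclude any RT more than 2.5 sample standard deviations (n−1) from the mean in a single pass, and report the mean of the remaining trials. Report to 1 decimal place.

697.6 ms

n = 12, ΣRT = 8371, M = 697.583
Σ(x−M)² = 119586.92; s = √(119586.92/11) = 104.267
Cutoffs: 697.583 ± 2.5·104.267 → [436.9, 958.3]
No RTs fall outside the cutoffs; all 12 retained. Mean = 8371/12 = 697.583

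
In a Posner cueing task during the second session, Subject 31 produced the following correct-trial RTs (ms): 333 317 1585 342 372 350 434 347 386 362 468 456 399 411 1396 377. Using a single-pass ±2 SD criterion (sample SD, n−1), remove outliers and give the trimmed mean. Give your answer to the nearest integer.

382 ms

n = 16, ΣRT = 8335, M = 520.938
Σ(x−M)² = 2194268.94; s = √(2194268.94/15) = 382.472
Cutoffs: 520.938 ± 2·382.472 → [-244.0, 1285.9]
Outside: 1396, 1585 → excluded.
Retained (n=14): Σ = 5354, mean = 5354/14 = 382.429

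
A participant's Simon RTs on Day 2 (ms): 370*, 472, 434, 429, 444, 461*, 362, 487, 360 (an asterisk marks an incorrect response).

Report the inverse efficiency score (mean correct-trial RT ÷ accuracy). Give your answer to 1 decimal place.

548.8 ms

Correct trials (n=7): 472, 434, 429, 444, 362, 487, 360
Mean correct RT = 2988/7 = 426.8571 ms
Proportion correct = 7/9
IES = 426.8571 / (7/9) = 548.816 ms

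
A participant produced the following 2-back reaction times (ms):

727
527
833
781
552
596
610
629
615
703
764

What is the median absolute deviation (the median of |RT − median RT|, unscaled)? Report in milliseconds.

77 ms

Sorted: 527, 552, 596, 610, 615, 629, 703, 727, 764, 781, 833 → median = 629
|x − 629|: 98, 102, 204, 152, 77, 33, 19, 0, 14, 74, 135
Sorted deviations: 0, 14, 19, 33, 74, 77, 98, 102, 135, 152, 204 → MAD = 77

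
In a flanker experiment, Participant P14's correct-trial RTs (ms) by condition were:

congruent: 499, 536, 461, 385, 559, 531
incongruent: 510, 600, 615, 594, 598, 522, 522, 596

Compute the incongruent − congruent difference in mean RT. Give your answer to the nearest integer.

74 ms

M(congruent) = 2971/6 = 495.167
M(incongruent) = 4557/8 = 569.625
Difference = 569.625 − 495.167 = 74.458 ms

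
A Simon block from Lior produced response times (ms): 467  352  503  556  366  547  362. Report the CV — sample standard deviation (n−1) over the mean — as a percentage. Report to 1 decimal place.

19.9%

n = 7, Σ = 3153, M = 450.4286
Σ(x−M)² = 48145.714; s = √(48145.714/6) = 89.5784
CV = 89.5784 / 450.4286 = 0.19887 = 19.887%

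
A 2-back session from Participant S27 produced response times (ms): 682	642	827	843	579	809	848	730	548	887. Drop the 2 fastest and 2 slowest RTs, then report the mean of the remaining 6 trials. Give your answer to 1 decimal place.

755.5 ms

Sorted: 548, 579, 642, 682, 730, 809, 827, 843, 848, 887
Drop lowest 2 (548, 579) and highest 2 (848, 887)
Remaining (n=6): Σ = 4533, mean = 4533/6 = 755.500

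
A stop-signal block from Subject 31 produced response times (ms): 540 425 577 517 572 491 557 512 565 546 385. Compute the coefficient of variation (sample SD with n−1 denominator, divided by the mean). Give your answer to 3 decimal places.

n = 11, Σ = 5687, M = 517.0000
Σ(x−M)² = 38488.000; s = √(38488.000/10) = 62.0387
CV = 62.0387 / 517.0000 = 0.12000

0.120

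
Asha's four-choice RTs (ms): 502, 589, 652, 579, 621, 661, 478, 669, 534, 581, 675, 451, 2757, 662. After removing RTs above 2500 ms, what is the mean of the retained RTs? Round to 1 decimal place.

588.8 ms

Excluded: 2757
Retained (n=13): Σ = 7654
Mean = 7654/13 = 588.7692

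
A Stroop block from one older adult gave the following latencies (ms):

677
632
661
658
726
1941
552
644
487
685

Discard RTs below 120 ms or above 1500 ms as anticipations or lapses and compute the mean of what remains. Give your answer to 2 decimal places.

Excluded: 1941
Retained (n=9): Σ = 5722
Mean = 5722/9 = 635.7778

635.78 ms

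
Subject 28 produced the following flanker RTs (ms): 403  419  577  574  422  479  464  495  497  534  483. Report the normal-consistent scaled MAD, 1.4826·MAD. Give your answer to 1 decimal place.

Sorted: 403, 419, 422, 464, 479, 483, 495, 497, 534, 574, 577 → median = 483
|x − 483| sorted: 0, 4, 12, 14, 19, 51, 61, 64, 80, 91, 94 → MAD = 51
Robust SD ≈ 1.4826 × 51 = 75.613

75.6 ms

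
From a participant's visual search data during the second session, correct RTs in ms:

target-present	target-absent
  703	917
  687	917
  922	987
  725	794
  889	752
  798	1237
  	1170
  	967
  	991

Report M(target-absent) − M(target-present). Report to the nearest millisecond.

183 ms

M(target-present) = 4724/6 = 787.333
M(target-absent) = 8732/9 = 970.222
Difference = 970.222 − 787.333 = 182.889 ms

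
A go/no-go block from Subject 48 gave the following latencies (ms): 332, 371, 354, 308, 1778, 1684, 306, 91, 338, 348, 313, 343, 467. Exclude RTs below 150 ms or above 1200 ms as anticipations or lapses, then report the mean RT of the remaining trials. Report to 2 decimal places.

Excluded: 91, 1684, 1778
Retained (n=10): Σ = 3480
Mean = 3480/10 = 348.0000

348.00 ms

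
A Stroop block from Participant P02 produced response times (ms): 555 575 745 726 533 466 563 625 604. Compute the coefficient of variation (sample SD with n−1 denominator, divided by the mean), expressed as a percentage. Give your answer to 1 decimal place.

14.9%

n = 9, Σ = 5392, M = 599.1111
Σ(x−M)² = 63998.889; s = √(63998.889/8) = 89.4419
CV = 89.4419 / 599.1111 = 0.14929 = 14.929%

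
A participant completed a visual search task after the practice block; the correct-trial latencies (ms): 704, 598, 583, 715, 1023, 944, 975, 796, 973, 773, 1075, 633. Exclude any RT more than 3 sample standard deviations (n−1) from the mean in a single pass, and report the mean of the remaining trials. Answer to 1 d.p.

816.0 ms

n = 12, ΣRT = 9792, M = 816.000
Σ(x−M)² = 336540.00; s = √(336540.00/11) = 174.913
Cutoffs: 816.000 ± 3·174.913 → [291.3, 1340.7]
No RTs fall outside the cutoffs; all 12 retained. Mean = 9792/12 = 816.000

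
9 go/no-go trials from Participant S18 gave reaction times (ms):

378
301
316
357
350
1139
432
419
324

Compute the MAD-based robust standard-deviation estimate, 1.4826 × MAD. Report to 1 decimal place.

Sorted: 301, 316, 324, 350, 357, 378, 419, 432, 1139 → median = 357
|x − 357| sorted: 0, 7, 21, 33, 41, 56, 62, 75, 782 → MAD = 41
Robust SD ≈ 1.4826 × 41 = 60.787

60.8 ms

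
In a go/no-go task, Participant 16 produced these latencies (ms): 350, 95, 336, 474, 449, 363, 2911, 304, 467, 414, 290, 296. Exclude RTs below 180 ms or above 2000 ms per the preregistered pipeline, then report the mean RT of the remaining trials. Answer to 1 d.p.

374.3 ms

Excluded: 95, 2911
Retained (n=10): Σ = 3743
Mean = 3743/10 = 374.3000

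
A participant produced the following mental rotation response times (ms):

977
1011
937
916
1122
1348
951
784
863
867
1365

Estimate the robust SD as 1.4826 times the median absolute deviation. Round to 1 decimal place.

Sorted: 784, 863, 867, 916, 937, 951, 977, 1011, 1122, 1348, 1365 → median = 951
|x − 951| sorted: 0, 14, 26, 35, 60, 84, 88, 167, 171, 397, 414 → MAD = 84
Robust SD ≈ 1.4826 × 84 = 124.538

124.5 ms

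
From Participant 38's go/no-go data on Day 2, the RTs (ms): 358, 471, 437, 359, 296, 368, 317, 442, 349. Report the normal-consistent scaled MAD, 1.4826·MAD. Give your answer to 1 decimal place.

62.3 ms

Sorted: 296, 317, 349, 358, 359, 368, 437, 442, 471 → median = 359
|x − 359| sorted: 0, 1, 9, 10, 42, 63, 78, 83, 112 → MAD = 42
Robust SD ≈ 1.4826 × 42 = 62.269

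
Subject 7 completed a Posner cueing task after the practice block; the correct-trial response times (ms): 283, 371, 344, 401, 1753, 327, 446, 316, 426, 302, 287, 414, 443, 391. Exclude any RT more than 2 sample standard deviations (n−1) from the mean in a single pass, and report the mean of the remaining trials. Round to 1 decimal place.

365.5 ms

n = 14, ΣRT = 6504, M = 464.571
Σ(x−M)² = 1829579.43; s = √(1829579.43/13) = 375.149
Cutoffs: 464.571 ± 2·375.149 → [-285.7, 1214.9]
Outside: 1753 → excluded.
Retained (n=13): Σ = 4751, mean = 4751/13 = 365.462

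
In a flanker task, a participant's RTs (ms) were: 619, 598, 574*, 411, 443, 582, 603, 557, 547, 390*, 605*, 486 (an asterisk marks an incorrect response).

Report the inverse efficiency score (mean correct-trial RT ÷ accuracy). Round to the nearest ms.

718 ms

Correct trials (n=9): 619, 598, 411, 443, 582, 603, 557, 547, 486
Mean correct RT = 4846/9 = 538.4444 ms
Proportion correct = 9/12
IES = 538.4444 / (9/12) = 717.926 ms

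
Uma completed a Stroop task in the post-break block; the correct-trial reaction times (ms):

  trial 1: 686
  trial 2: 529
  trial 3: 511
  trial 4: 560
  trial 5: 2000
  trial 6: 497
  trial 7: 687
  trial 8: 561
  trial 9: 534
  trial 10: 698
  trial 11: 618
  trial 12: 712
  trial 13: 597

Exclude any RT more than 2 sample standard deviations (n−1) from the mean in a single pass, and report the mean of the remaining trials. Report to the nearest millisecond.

n = 13, ΣRT = 9190, M = 706.923
Σ(x−M)² = 1879870.92; s = √(1879870.92/12) = 395.798
Cutoffs: 706.923 ± 2·395.798 → [-84.7, 1498.5]
Outside: 2000 → excluded.
Retained (n=12): Σ = 7190, mean = 7190/12 = 599.167

599 ms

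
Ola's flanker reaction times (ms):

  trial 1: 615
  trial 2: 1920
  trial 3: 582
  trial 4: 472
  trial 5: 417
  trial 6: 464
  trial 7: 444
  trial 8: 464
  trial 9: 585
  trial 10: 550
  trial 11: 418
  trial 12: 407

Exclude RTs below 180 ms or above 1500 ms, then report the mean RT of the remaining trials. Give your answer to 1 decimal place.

Excluded: 1920
Retained (n=11): Σ = 5418
Mean = 5418/11 = 492.5455

492.5 ms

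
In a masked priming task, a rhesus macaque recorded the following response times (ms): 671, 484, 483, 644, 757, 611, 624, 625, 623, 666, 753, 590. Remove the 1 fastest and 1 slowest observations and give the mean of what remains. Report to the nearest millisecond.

Sorted: 483, 484, 590, 611, 623, 624, 625, 644, 666, 671, 753, 757
Drop lowest 1 (483) and highest 1 (757)
Remaining (n=10): Σ = 6291, mean = 6291/10 = 629.100

629 ms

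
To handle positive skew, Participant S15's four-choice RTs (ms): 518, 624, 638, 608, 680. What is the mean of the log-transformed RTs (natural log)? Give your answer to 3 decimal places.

ln(RT): 6.2500, 6.4362, 6.4583, 6.4102, 6.5221
Σ ln(RT) = 32.0767
Mean = 32.0767/5 = 6.41535

6.415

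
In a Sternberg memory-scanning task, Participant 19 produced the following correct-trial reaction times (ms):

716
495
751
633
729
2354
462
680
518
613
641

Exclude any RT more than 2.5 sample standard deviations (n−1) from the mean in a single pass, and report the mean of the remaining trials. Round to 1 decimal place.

n = 11, ΣRT = 8592, M = 781.091
Σ(x−M)² = 2814812.91; s = √(2814812.91/10) = 530.548
Cutoffs: 781.091 ± 2.5·530.548 → [-545.3, 2107.5]
Outside: 2354 → excluded.
Retained (n=10): Σ = 6238, mean = 6238/10 = 623.800

623.8 ms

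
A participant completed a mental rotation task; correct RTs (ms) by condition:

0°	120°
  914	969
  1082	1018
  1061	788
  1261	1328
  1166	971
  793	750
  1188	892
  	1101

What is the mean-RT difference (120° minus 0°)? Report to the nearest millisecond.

-89 ms

M(0°) = 7465/7 = 1066.429
M(120°) = 7817/8 = 977.125
Difference = 977.125 − 1066.429 = -89.304 ms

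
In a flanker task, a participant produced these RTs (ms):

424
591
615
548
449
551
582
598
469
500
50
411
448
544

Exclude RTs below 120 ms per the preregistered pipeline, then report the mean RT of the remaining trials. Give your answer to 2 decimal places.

Excluded: 50
Retained (n=13): Σ = 6730
Mean = 6730/13 = 517.6923

517.69 ms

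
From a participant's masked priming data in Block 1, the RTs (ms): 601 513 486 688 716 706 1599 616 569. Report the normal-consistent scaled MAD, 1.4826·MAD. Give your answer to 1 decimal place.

Sorted: 486, 513, 569, 601, 616, 688, 706, 716, 1599 → median = 616
|x − 616| sorted: 0, 15, 47, 72, 90, 100, 103, 130, 983 → MAD = 90
Robust SD ≈ 1.4826 × 90 = 133.434

133.4 ms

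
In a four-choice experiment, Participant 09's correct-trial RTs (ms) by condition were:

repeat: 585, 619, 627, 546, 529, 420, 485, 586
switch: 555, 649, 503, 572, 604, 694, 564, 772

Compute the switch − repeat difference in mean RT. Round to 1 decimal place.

64.5 ms

M(repeat) = 4397/8 = 549.625
M(switch) = 4913/8 = 614.125
Difference = 614.125 − 549.625 = 64.500 ms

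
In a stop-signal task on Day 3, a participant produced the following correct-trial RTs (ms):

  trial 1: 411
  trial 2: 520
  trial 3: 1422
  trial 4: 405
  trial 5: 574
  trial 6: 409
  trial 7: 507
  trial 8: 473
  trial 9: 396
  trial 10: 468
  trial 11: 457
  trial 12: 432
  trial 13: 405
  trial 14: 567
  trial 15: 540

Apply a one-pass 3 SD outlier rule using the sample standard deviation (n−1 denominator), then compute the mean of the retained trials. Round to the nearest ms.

469 ms

n = 15, ΣRT = 7986, M = 532.400
Σ(x−M)² = 899645.60; s = √(899645.60/14) = 253.496
Cutoffs: 532.400 ± 3·253.496 → [-228.1, 1292.9]
Outside: 1422 → excluded.
Retained (n=14): Σ = 6564, mean = 6564/14 = 468.857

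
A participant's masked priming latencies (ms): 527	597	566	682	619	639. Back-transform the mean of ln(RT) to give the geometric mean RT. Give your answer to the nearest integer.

ln(RT): 6.2672, 6.3919, 6.3386, 6.5250, 6.4281, 6.4599
Mean ln(RT) = 38.4108/6 = 6.40179
Geometric mean = exp(6.40179) = 602.92 ms

603 ms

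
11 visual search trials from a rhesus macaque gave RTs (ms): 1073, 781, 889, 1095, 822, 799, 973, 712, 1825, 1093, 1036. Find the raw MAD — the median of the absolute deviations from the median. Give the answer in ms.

Sorted: 712, 781, 799, 822, 889, 973, 1036, 1073, 1093, 1095, 1825 → median = 973
|x − 973|: 100, 192, 84, 122, 151, 174, 0, 261, 852, 120, 63
Sorted deviations: 0, 63, 84, 100, 120, 122, 151, 174, 192, 261, 852 → MAD = 122

122 ms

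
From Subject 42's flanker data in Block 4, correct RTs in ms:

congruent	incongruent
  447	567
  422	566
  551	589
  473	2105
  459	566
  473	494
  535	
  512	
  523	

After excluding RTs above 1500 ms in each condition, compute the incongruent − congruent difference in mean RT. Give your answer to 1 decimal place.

68.1 ms

incongruent: exclude 2105
M(congruent) = 4395/9 = 488.333
M(incongruent) = 2782/5 = 556.400
Difference = 556.400 − 488.333 = 68.067 ms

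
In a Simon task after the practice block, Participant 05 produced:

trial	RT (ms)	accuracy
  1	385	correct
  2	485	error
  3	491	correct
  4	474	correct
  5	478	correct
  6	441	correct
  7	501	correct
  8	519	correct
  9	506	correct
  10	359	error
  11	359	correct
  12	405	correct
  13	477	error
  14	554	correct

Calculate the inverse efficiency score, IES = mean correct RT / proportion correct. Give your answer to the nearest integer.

592 ms

Correct trials (n=11): 385, 491, 474, 478, 441, 501, 519, 506, 359, 405, 554
Mean correct RT = 5113/11 = 464.8182 ms
Proportion correct = 11/14
IES = 464.8182 / (11/14) = 591.587 ms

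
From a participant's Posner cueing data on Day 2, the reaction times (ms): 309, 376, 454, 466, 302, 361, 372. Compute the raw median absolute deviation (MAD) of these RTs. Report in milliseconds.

63 ms

Sorted: 302, 309, 361, 372, 376, 454, 466 → median = 372
|x − 372|: 63, 4, 82, 94, 70, 11, 0
Sorted deviations: 0, 4, 11, 63, 70, 82, 94 → MAD = 63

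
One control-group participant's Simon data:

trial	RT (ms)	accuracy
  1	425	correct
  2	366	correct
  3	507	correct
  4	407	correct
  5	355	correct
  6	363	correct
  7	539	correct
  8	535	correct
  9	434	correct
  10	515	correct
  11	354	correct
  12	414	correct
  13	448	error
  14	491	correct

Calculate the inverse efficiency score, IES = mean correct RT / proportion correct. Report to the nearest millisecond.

473 ms

Correct trials (n=13): 425, 366, 507, 407, 355, 363, 539, 535, 434, 515, 354, 414, 491
Mean correct RT = 5705/13 = 438.8462 ms
Proportion correct = 13/14
IES = 438.8462 / (13/14) = 472.604 ms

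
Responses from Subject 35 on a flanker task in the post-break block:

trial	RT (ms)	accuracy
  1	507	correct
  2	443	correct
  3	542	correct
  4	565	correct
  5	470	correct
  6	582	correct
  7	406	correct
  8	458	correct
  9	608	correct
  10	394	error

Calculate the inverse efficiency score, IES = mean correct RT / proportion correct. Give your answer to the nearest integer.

Correct trials (n=9): 507, 443, 542, 565, 470, 582, 406, 458, 608
Mean correct RT = 4581/9 = 509.0000 ms
Proportion correct = 9/10
IES = 509.0000 / (9/10) = 565.556 ms

566 ms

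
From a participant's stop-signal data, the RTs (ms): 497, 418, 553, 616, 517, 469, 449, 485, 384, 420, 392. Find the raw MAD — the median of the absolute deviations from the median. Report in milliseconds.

Sorted: 384, 392, 418, 420, 449, 469, 485, 497, 517, 553, 616 → median = 469
|x − 469|: 28, 51, 84, 147, 48, 0, 20, 16, 85, 49, 77
Sorted deviations: 0, 16, 20, 28, 48, 49, 51, 77, 84, 85, 147 → MAD = 49

49 ms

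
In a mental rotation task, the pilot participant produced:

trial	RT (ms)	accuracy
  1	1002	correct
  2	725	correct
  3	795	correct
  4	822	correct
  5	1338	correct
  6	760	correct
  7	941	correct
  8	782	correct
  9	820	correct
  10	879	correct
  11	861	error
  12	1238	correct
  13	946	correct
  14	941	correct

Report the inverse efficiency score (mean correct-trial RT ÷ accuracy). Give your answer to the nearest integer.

Correct trials (n=13): 1002, 725, 795, 822, 1338, 760, 941, 782, 820, 879, 1238, 946, 941
Mean correct RT = 11989/13 = 922.2308 ms
Proportion correct = 13/14
IES = 922.2308 / (13/14) = 993.172 ms

993 ms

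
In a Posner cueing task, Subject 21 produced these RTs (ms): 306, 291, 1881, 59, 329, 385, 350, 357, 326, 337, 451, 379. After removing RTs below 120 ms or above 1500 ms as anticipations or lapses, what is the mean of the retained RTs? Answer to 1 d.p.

351.1 ms

Excluded: 59, 1881
Retained (n=10): Σ = 3511
Mean = 3511/10 = 351.1000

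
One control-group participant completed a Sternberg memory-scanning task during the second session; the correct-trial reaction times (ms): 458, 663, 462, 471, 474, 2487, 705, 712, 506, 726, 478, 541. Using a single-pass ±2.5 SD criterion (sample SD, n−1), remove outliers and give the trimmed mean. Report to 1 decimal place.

n = 12, ΣRT = 8683, M = 723.583
Σ(x−M)² = 3519834.92; s = √(3519834.92/11) = 565.672
Cutoffs: 723.583 ± 2.5·565.672 → [-690.6, 2137.8]
Outside: 2487 → excluded.
Retained (n=11): Σ = 6196, mean = 6196/11 = 563.273

563.3 ms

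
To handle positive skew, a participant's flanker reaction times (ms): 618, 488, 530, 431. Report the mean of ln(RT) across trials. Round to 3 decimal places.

6.239

ln(RT): 6.4265, 6.1903, 6.2729, 6.0661
Σ ln(RT) = 24.9558
Mean = 24.9558/4 = 6.23895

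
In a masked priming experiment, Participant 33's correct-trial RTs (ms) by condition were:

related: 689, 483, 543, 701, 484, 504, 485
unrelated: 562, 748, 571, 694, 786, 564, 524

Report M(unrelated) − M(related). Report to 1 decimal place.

M(related) = 3889/7 = 555.571
M(unrelated) = 4449/7 = 635.571
Difference = 635.571 − 555.571 = 80.000 ms

80.0 ms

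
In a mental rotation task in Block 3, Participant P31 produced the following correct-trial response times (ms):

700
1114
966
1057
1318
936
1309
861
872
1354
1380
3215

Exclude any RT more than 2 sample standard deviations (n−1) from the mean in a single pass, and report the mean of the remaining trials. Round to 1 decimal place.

n = 12, ΣRT = 15082, M = 1256.833
Σ(x−M)² = 4728187.67; s = √(4728187.67/11) = 655.618
Cutoffs: 1256.833 ± 2·655.618 → [-54.4, 2568.1]
Outside: 3215 → excluded.
Retained (n=11): Σ = 11867, mean = 11867/11 = 1078.818

1078.8 ms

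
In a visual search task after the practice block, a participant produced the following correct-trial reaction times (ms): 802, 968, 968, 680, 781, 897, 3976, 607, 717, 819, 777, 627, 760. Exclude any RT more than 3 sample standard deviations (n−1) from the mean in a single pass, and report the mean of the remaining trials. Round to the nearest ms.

n = 13, ΣRT = 13379, M = 1029.154
Σ(x−M)² = 9561505.69; s = √(9561505.69/12) = 892.632
Cutoffs: 1029.154 ± 3·892.632 → [-1648.7, 3707.1]
Outside: 3976 → excluded.
Retained (n=12): Σ = 9403, mean = 9403/12 = 783.583

784 ms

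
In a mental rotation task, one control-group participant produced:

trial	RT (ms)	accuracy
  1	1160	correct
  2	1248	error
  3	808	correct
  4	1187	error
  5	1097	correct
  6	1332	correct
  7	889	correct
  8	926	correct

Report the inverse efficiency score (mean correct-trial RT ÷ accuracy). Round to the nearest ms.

Correct trials (n=6): 1160, 808, 1097, 1332, 889, 926
Mean correct RT = 6212/6 = 1035.3333 ms
Proportion correct = 6/8
IES = 1035.3333 / (6/8) = 1380.444 ms

1380 ms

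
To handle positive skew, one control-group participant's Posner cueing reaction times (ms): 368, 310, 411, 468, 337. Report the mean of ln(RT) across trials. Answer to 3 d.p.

ln(RT): 5.9081, 5.7366, 6.0186, 6.1485, 5.8201
Σ ln(RT) = 29.6318
Mean = 29.6318/5 = 5.92636

5.926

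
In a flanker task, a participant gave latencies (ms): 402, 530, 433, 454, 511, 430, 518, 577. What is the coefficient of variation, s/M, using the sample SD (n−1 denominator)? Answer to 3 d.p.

0.126

n = 8, Σ = 3855, M = 481.8750
Σ(x−M)² = 25754.875; s = √(25754.875/7) = 60.6570
CV = 60.6570 / 481.8750 = 0.12588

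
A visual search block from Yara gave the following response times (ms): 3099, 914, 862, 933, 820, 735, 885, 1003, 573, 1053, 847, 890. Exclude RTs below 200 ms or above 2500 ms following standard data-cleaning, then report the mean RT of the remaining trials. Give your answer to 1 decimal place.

865.0 ms

Excluded: 3099
Retained (n=11): Σ = 9515
Mean = 9515/11 = 865.0000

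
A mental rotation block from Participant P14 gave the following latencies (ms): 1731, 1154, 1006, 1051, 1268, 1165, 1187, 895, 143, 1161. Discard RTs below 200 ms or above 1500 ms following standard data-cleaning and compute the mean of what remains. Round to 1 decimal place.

1110.9 ms

Excluded: 143, 1731
Retained (n=8): Σ = 8887
Mean = 8887/8 = 1110.8750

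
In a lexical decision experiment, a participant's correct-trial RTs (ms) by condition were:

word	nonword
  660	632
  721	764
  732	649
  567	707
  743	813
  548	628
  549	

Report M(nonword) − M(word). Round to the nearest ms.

M(word) = 4520/7 = 645.714
M(nonword) = 4193/6 = 698.833
Difference = 698.833 − 645.714 = 53.119 ms

53 ms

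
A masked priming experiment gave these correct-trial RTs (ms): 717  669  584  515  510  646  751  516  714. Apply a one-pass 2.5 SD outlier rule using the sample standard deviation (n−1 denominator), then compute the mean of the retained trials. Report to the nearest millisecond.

625 ms

n = 9, ΣRT = 5622, M = 624.667
Σ(x−M)² = 73524.00; s = √(73524.00/8) = 95.867
Cutoffs: 624.667 ± 2.5·95.867 → [385.0, 864.3]
No RTs fall outside the cutoffs; all 9 retained. Mean = 5622/9 = 624.667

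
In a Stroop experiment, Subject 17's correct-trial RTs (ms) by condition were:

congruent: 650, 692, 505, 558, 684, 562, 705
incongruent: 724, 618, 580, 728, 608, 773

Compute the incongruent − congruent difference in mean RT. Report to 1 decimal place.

M(congruent) = 4356/7 = 622.286
M(incongruent) = 4031/6 = 671.833
Difference = 671.833 − 622.286 = 49.548 ms

49.5 ms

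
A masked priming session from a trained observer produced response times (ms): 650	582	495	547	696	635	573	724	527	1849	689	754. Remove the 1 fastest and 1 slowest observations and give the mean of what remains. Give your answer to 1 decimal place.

637.7 ms

Sorted: 495, 527, 547, 573, 582, 635, 650, 689, 696, 724, 754, 1849
Drop lowest 1 (495) and highest 1 (1849)
Remaining (n=10): Σ = 6377, mean = 6377/10 = 637.700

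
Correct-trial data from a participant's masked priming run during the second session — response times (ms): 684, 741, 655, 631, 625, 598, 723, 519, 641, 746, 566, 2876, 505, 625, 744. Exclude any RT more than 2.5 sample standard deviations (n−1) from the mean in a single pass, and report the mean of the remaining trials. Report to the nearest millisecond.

643 ms

n = 15, ΣRT = 11879, M = 791.933
Σ(x−M)² = 4735380.93; s = √(4735380.93/14) = 581.585
Cutoffs: 791.933 ± 2.5·581.585 → [-662.0, 2245.9]
Outside: 2876 → excluded.
Retained (n=14): Σ = 9003, mean = 9003/14 = 643.071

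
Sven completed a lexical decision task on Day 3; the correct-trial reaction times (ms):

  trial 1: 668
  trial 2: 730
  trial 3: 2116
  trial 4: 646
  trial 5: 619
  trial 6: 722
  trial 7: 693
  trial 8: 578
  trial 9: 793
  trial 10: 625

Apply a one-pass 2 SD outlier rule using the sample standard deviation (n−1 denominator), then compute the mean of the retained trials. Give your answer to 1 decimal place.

n = 10, ΣRT = 8190, M = 819.000
Σ(x−M)² = 1904538.00; s = √(1904538.00/9) = 460.017
Cutoffs: 819.000 ± 2·460.017 → [-101.0, 1739.0]
Outside: 2116 → excluded.
Retained (n=9): Σ = 6074, mean = 6074/9 = 674.889

674.9 ms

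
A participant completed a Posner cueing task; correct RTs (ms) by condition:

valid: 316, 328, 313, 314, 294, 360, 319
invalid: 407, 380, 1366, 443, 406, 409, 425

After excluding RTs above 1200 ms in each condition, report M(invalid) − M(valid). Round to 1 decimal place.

invalid: exclude 1366
M(valid) = 2244/7 = 320.571
M(invalid) = 2470/6 = 411.667
Difference = 411.667 − 320.571 = 91.095 ms

91.1 ms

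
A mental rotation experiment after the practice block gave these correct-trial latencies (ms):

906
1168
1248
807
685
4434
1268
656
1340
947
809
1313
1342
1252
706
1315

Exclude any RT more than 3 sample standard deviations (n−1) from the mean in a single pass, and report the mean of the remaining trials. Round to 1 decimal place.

1050.8 ms

n = 16, ΣRT = 20196, M = 1262.250
Σ(x−M)² = 11736141.00; s = √(11736141.00/15) = 884.539
Cutoffs: 1262.250 ± 3·884.539 → [-1391.4, 3915.9]
Outside: 4434 → excluded.
Retained (n=15): Σ = 15762, mean = 15762/15 = 1050.800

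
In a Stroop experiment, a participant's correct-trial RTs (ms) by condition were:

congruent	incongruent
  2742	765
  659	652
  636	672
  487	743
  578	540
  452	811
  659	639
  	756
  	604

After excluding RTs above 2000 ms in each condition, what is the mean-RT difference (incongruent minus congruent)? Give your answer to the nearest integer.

108 ms

congruent: exclude 2742
M(congruent) = 3471/6 = 578.500
M(incongruent) = 6182/9 = 686.889
Difference = 686.889 − 578.500 = 108.389 ms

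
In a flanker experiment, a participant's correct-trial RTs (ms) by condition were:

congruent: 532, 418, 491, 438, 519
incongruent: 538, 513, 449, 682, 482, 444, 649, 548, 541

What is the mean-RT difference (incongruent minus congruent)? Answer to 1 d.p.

58.8 ms

M(congruent) = 2398/5 = 479.600
M(incongruent) = 4846/9 = 538.444
Difference = 538.444 − 479.600 = 58.844 ms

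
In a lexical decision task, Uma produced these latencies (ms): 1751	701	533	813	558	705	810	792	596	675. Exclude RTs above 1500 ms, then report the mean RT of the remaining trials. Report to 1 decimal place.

687.0 ms

Excluded: 1751
Retained (n=9): Σ = 6183
Mean = 6183/9 = 687.0000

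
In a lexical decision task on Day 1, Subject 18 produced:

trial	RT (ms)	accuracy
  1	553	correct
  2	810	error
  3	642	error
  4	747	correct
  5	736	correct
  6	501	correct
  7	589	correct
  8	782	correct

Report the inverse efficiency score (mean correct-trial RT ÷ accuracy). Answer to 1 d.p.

868.4 ms

Correct trials (n=6): 553, 747, 736, 501, 589, 782
Mean correct RT = 3908/6 = 651.3333 ms
Proportion correct = 6/8
IES = 651.3333 / (6/8) = 868.444 ms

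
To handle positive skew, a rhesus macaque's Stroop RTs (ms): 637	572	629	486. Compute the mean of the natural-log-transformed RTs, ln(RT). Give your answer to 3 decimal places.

6.359

ln(RT): 6.4568, 6.3491, 6.4441, 6.1862
Σ ln(RT) = 25.4362
Mean = 25.4362/4 = 6.35906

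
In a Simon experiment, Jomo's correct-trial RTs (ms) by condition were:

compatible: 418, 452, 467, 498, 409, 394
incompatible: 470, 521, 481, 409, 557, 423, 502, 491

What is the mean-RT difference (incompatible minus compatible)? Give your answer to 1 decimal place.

M(compatible) = 2638/6 = 439.667
M(incompatible) = 3854/8 = 481.750
Difference = 481.750 − 439.667 = 42.083 ms

42.1 ms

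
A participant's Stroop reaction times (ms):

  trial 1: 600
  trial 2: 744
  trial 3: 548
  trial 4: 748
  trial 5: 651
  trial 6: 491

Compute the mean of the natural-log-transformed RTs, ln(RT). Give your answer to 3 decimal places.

ln(RT): 6.3969, 6.6120, 6.3063, 6.6174, 6.4785, 6.1964
Σ ln(RT) = 38.6076
Mean = 38.6076/6 = 6.43460

6.435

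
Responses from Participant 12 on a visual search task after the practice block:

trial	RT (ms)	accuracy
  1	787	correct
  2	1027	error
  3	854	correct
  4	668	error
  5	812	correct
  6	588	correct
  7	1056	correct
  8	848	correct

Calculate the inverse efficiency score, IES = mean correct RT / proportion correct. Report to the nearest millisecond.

1099 ms

Correct trials (n=6): 787, 854, 812, 588, 1056, 848
Mean correct RT = 4945/6 = 824.1667 ms
Proportion correct = 6/8
IES = 824.1667 / (6/8) = 1098.889 ms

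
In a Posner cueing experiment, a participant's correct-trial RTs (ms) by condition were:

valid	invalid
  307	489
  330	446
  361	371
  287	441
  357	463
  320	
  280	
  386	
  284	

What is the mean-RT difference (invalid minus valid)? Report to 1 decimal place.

M(valid) = 2912/9 = 323.556
M(invalid) = 2210/5 = 442.000
Difference = 442.000 − 323.556 = 118.444 ms

118.4 ms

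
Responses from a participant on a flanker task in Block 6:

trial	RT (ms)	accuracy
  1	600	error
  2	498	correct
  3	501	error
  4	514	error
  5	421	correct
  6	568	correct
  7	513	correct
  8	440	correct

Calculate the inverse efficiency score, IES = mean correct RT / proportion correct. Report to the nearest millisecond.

781 ms

Correct trials (n=5): 498, 421, 568, 513, 440
Mean correct RT = 2440/5 = 488.0000 ms
Proportion correct = 5/8
IES = 488.0000 / (5/8) = 780.800 ms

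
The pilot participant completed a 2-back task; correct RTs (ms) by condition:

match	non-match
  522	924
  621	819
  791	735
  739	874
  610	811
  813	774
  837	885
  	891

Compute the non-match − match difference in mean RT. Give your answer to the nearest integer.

M(match) = 4933/7 = 704.714
M(non-match) = 6713/8 = 839.125
Difference = 839.125 − 704.714 = 134.411 ms

134 ms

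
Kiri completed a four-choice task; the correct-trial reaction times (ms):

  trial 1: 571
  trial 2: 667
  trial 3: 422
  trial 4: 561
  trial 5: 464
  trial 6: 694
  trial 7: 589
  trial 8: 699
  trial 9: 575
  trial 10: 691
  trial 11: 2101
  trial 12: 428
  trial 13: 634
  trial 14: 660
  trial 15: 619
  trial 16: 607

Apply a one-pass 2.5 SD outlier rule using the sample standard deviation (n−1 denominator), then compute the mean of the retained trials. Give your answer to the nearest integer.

592 ms

n = 16, ΣRT = 10982, M = 686.375
Σ(x−M)² = 2253075.75; s = √(2253075.75/15) = 387.563
Cutoffs: 686.375 ± 2.5·387.563 → [-282.5, 1655.3]
Outside: 2101 → excluded.
Retained (n=15): Σ = 8881, mean = 8881/15 = 592.067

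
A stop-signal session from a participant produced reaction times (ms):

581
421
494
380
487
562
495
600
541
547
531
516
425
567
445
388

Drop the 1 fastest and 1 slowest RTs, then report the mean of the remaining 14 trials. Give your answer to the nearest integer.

Sorted: 380, 388, 421, 425, 445, 487, 494, 495, 516, 531, 541, 547, 562, 567, 581, 600
Drop lowest 1 (380) and highest 1 (600)
Remaining (n=14): Σ = 7000, mean = 7000/14 = 500.000

500 ms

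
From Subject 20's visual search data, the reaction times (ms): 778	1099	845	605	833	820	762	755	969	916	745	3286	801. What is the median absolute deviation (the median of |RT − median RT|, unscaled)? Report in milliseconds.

Sorted: 605, 745, 755, 762, 778, 801, 820, 833, 845, 916, 969, 1099, 3286 → median = 820
|x − 820|: 42, 279, 25, 215, 13, 0, 58, 65, 149, 96, 75, 2466, 19
Sorted deviations: 0, 13, 19, 25, 42, 58, 65, 75, 96, 149, 215, 279, 2466 → MAD = 65

65 ms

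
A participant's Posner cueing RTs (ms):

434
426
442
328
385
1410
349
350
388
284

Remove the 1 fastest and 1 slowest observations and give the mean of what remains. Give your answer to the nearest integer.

Sorted: 284, 328, 349, 350, 385, 388, 426, 434, 442, 1410
Drop lowest 1 (284) and highest 1 (1410)
Remaining (n=8): Σ = 3102, mean = 3102/8 = 387.750

388 ms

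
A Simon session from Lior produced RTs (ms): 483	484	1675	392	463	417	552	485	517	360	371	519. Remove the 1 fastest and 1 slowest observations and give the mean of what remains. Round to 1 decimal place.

Sorted: 360, 371, 392, 417, 463, 483, 484, 485, 517, 519, 552, 1675
Drop lowest 1 (360) and highest 1 (1675)
Remaining (n=10): Σ = 4683, mean = 4683/10 = 468.300

468.3 ms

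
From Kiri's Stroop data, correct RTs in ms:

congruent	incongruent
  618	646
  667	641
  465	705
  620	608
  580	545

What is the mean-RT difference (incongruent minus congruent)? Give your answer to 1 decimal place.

39.0 ms

M(congruent) = 2950/5 = 590.000
M(incongruent) = 3145/5 = 629.000
Difference = 629.000 − 590.000 = 39.000 ms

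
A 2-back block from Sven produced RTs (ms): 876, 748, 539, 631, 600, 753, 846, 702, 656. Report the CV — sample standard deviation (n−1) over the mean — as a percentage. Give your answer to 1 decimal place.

15.8%

n = 9, Σ = 6351, M = 705.6667
Σ(x−M)² = 99738.000; s = √(99738.000/8) = 111.6568
CV = 111.6568 / 705.6667 = 0.15823 = 15.823%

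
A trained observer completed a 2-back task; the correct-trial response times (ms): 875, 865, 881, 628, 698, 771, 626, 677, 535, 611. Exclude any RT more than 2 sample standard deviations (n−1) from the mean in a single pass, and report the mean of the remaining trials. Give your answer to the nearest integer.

n = 10, ΣRT = 7167, M = 716.700
Σ(x−M)² = 139202.10; s = √(139202.10/9) = 124.366
Cutoffs: 716.700 ± 2·124.366 → [468.0, 965.4]
No RTs fall outside the cutoffs; all 10 retained. Mean = 7167/10 = 716.700

717 ms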